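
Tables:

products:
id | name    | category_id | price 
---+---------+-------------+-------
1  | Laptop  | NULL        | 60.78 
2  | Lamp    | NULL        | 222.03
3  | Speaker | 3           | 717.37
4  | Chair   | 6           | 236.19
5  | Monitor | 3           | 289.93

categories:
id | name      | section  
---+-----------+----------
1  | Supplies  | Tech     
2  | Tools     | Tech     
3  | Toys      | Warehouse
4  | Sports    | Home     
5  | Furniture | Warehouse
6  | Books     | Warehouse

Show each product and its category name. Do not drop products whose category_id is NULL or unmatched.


LEFT JOIN keeps every row from products (the left table); where category_id has no match in categories, the category columns become NULL. Walk through each product:
  - product 1 (Laptop): category_id=NULL, no match -> kept with NULL
  - product 2 (Lamp): category_id=NULL, no match -> kept with NULL
  - product 3 (Speaker): category_id=3 -> matches Toys
  - product 4 (Chair): category_id=6 -> matches Books
  - product 5 (Monitor): category_id=3 -> matches Toys
All 5 rows appear; 2 have NULL category.

SQL:
SELECT a.name, b.name AS category
FROM products a
LEFT JOIN categories b ON a.category_id = b.id

Result:
name    | category
--------+---------
Laptop  | NULL    
Lamp    | NULL    
Speaker | Toys    
Chair   | Books   
Monitor | Toys    


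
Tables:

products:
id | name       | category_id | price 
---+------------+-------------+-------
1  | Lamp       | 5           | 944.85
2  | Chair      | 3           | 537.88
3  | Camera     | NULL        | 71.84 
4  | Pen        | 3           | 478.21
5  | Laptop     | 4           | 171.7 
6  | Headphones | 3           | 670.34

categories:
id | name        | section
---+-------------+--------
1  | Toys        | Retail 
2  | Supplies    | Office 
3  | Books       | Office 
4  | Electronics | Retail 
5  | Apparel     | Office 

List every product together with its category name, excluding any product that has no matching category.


INNER JOIN keeps only products rows whose category_id matches an id in categories. Walk through each product:
  - product 1 (Lamp): category_id=5 -> matches Apparel
  - product 2 (Chair): category_id=3 -> matches Books
  - product 3 (Camera): category_id=NULL, no match -> dropped
  - product 4 (Pen): category_id=3 -> matches Books
  - product 5 (Laptop): category_id=4 -> matches Electronics
  - product 6 (Headphones): category_id=3 -> matches Books
So 1 of 6 rows is dropped.

SQL:
SELECT a.name, b.name AS category
FROM products a
INNER JOIN categories b ON a.category_id = b.id

Result:
name       | category   
-----------+------------
Lamp       | Apparel    
Chair      | Books      
Pen        | Books      
Laptop     | Electronics
Headphones | Books      


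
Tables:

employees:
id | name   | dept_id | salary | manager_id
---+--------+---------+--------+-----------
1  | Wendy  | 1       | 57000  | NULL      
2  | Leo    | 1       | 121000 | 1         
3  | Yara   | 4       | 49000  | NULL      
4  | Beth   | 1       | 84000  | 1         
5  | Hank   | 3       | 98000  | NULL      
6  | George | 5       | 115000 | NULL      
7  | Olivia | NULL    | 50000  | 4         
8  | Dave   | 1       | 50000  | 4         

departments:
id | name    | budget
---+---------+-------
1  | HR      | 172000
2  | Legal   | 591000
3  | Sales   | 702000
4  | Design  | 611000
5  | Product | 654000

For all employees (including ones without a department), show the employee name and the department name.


LEFT JOIN keeps every row from employees (the left table); where dept_id has no match in departments, the department columns become NULL. Walk through each employee:
  - employee 1 (Wendy): dept_id=1 -> matches HR
  - employee 2 (Leo): dept_id=1 -> matches HR
  - employee 3 (Yara): dept_id=4 -> matches Design
  - employee 4 (Beth): dept_id=1 -> matches HR
  - employee 5 (Hank): dept_id=3 -> matches Sales
  - employee 6 (George): dept_id=5 -> matches Product
  - employee 7 (Olivia): dept_id=NULL, no match -> kept with NULL
  - employee 8 (Dave): dept_id=1 -> matches HR
All 8 rows appear; 1 has NULL department.

SQL:
SELECT a.name, b.name AS department
FROM employees a
LEFT JOIN departments b ON a.dept_id = b.id

Result:
name   | department
-------+-----------
Wendy  | HR        
Leo    | HR        
Yara   | Design    
Beth   | HR        
Hank   | Sales     
George | Product   
Olivia | NULL      
Dave   | HR        


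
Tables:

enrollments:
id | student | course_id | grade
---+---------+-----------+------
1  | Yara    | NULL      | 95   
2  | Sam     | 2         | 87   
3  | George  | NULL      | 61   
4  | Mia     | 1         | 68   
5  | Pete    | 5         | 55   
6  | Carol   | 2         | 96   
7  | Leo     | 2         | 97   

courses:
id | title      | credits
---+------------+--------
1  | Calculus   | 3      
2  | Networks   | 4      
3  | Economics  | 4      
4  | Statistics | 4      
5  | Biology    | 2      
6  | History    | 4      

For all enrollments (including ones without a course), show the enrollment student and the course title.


LEFT JOIN keeps every row from enrollments (the left table); where course_id has no match in courses, the course columns become NULL. Walk through each enrollment:
  - enrollment 1 (Yara): course_id=NULL, no match -> kept with NULL
  - enrollment 2 (Sam): course_id=2 -> matches Networks
  - enrollment 3 (George): course_id=NULL, no match -> kept with NULL
  - enrollment 4 (Mia): course_id=1 -> matches Calculus
  - enrollment 5 (Pete): course_id=5 -> matches Biology
  - enrollment 6 (Carol): course_id=2 -> matches Networks
  - enrollment 7 (Leo): course_id=2 -> matches Networks
All 7 rows appear; 2 have NULL course.

SQL:
SELECT a.student, b.title AS course
FROM enrollments a
LEFT JOIN courses b ON a.course_id = b.id

Result:
student | course  
--------+---------
Yara    | NULL    
Sam     | Networks
George  | NULL    
Mia     | Calculus
Pete    | Biology 
Carol   | Networks
Leo     | Networks


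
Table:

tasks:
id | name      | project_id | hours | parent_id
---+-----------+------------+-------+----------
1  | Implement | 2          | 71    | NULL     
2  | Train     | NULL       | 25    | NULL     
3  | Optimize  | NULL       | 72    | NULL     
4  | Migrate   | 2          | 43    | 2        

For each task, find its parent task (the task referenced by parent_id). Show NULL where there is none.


This is a self-join: tasks is joined to a second copy of itself, matching each row's parent_id to another row's id. Use LEFT JOIN so rows with parent_id=NULL are kept.
  - task 1 (Implement): parent_id=NULL -> NULL
  - task 2 (Train): parent_id=NULL -> NULL
  - task 3 (Optimize): parent_id=NULL -> NULL
  - task 4 (Migrate): parent_id=2 -> Train

SQL:
SELECT a.name AS item, b.name AS parent
FROM tasks a
LEFT JOIN tasks b ON a.parent_id = b.id

Result:
item      | parent
----------+-------
Implement | NULL  
Train     | NULL  
Optimize  | NULL  
Migrate   | Train 


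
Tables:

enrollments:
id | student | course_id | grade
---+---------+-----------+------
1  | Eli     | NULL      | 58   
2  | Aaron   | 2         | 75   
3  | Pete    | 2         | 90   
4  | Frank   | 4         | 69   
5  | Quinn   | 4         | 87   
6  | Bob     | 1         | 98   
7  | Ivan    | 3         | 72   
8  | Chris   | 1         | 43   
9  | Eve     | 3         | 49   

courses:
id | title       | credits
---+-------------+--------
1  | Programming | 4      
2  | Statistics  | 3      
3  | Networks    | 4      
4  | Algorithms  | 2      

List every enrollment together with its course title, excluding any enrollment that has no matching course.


INNER JOIN keeps only enrollments rows whose course_id matches an id in courses. Walk through each enrollment:
  - enrollment 1 (Eli): course_id=NULL, no match -> dropped
  - enrollment 2 (Aaron): course_id=2 -> matches Statistics
  - enrollment 3 (Pete): course_id=2 -> matches Statistics
  - enrollment 4 (Frank): course_id=4 -> matches Algorithms
  - enrollment 5 (Quinn): course_id=4 -> matches Algorithms
  - enrollment 6 (Bob): course_id=1 -> matches Programming
  - enrollment 7 (Ivan): course_id=3 -> matches Networks
  - enrollment 8 (Chris): course_id=1 -> matches Programming
  - enrollment 9 (Eve): course_id=3 -> matches Networks
So 1 of 9 rows is dropped.

SQL:
SELECT a.student, b.title AS course
FROM enrollments a
INNER JOIN courses b ON a.course_id = b.id

Result:
student | course     
--------+------------
Aaron   | Statistics 
Pete    | Statistics 
Frank   | Algorithms 
Quinn   | Algorithms 
Bob     | Programming
Ivan    | Networks   
Chris   | Programming
Eve     | Networks   


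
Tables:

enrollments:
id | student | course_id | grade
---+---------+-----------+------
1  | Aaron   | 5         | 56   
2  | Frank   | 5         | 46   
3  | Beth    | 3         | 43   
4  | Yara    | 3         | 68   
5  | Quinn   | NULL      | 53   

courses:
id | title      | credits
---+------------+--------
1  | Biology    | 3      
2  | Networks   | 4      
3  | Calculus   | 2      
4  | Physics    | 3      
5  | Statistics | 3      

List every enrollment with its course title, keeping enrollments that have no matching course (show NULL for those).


LEFT JOIN keeps every row from enrollments (the left table); where course_id has no match in courses, the course columns become NULL. Walk through each enrollment:
  - enrollment 1 (Aaron): course_id=5 -> matches Statistics
  - enrollment 2 (Frank): course_id=5 -> matches Statistics
  - enrollment 3 (Beth): course_id=3 -> matches Calculus
  - enrollment 4 (Yara): course_id=3 -> matches Calculus
  - enrollment 5 (Quinn): course_id=NULL, no match -> kept with NULL
All 5 rows appear; 1 has NULL course.

SQL:
SELECT a.student, b.title AS course
FROM enrollments a
LEFT JOIN courses b ON a.course_id = b.id

Result:
student | course    
--------+-----------
Aaron   | Statistics
Frank   | Statistics
Beth    | Calculus  
Yara    | Calculus  
Quinn   | NULL      


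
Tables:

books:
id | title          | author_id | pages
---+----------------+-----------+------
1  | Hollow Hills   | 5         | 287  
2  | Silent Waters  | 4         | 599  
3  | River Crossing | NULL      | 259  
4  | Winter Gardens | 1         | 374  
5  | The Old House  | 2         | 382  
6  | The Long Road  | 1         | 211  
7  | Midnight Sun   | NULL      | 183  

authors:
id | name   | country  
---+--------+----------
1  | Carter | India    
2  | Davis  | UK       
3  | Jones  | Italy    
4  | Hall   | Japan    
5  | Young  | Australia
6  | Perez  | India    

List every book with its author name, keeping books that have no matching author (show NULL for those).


LEFT JOIN keeps every row from books (the left table); where author_id has no match in authors, the author columns become NULL. Walk through each book:
  - book 1 (Hollow Hills): author_id=5 -> matches Young
  - book 2 (Silent Waters): author_id=4 -> matches Hall
  - book 3 (River Crossing): author_id=NULL, no match -> kept with NULL
  - book 4 (Winter Gardens): author_id=1 -> matches Carter
  - book 5 (The Old House): author_id=2 -> matches Davis
  - book 6 (The Long Road): author_id=1 -> matches Carter
  - book 7 (Midnight Sun): author_id=NULL, no match -> kept with NULL
All 7 rows appear; 2 have NULL author.

SQL:
SELECT a.title, b.name AS author
FROM books a
LEFT JOIN authors b ON a.author_id = b.id

Result:
title          | author
---------------+-------
Hollow Hills   | Young 
Silent Waters  | Hall  
River Crossing | NULL  
Winter Gardens | Carter
The Old House  | Davis 
The Long Road  | Carter
Midnight Sun   | NULL  


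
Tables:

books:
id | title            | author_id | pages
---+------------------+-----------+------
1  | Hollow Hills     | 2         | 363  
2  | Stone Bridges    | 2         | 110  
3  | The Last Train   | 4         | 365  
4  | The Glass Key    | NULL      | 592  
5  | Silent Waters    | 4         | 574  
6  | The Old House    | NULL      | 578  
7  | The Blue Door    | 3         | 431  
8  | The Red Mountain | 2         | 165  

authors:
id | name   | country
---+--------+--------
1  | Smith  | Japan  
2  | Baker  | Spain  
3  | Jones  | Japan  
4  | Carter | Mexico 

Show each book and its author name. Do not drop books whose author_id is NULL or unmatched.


LEFT JOIN keeps every row from books (the left table); where author_id has no match in authors, the author columns become NULL. Walk through each book:
  - book 1 (Hollow Hills): author_id=2 -> matches Baker
  - book 2 (Stone Bridges): author_id=2 -> matches Baker
  - book 3 (The Last Train): author_id=4 -> matches Carter
  - book 4 (The Glass Key): author_id=NULL, no match -> kept with NULL
  - book 5 (Silent Waters): author_id=4 -> matches Carter
  - book 6 (The Old House): author_id=NULL, no match -> kept with NULL
  - book 7 (The Blue Door): author_id=3 -> matches Jones
  - book 8 (The Red Mountain): author_id=2 -> matches Baker
All 8 rows appear; 2 have NULL author.

SQL:
SELECT a.title, b.name AS author
FROM books a
LEFT JOIN authors b ON a.author_id = b.id

Result:
title            | author
-----------------+-------
Hollow Hills     | Baker 
Stone Bridges    | Baker 
The Last Train   | Carter
The Glass Key    | NULL  
Silent Waters    | Carter
The Old House    | NULL  
The Blue Door    | Jones 
The Red Mountain | Baker 


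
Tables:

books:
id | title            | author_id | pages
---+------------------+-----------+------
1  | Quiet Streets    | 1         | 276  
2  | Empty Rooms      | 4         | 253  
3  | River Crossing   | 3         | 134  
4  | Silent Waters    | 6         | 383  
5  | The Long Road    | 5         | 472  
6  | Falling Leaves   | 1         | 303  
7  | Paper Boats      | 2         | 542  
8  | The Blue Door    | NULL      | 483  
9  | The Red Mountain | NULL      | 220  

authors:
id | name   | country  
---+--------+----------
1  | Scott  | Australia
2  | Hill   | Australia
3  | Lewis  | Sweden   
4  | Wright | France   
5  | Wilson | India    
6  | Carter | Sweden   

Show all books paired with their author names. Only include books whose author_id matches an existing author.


INNER JOIN keeps only books rows whose author_id matches an id in authors. Walk through each book:
  - book 1 (Quiet Streets): author_id=1 -> matches Scott
  - book 2 (Empty Rooms): author_id=4 -> matches Wright
  - book 3 (River Crossing): author_id=3 -> matches Lewis
  - book 4 (Silent Waters): author_id=6 -> matches Carter
  - book 5 (The Long Road): author_id=5 -> matches Wilson
  - book 6 (Falling Leaves): author_id=1 -> matches Scott
  - book 7 (Paper Boats): author_id=2 -> matches Hill
  - book 8 (The Blue Door): author_id=NULL, no match -> dropped
  - book 9 (The Red Mountain): author_id=NULL, no match -> dropped
So 2 of 9 rows are dropped.

SQL:
SELECT a.title, b.name AS author
FROM books a
INNER JOIN authors b ON a.author_id = b.id

Result:
title          | author
---------------+-------
Quiet Streets  | Scott 
Empty Rooms    | Wright
River Crossing | Lewis 
Silent Waters  | Carter
The Long Road  | Wilson
Falling Leaves | Scott 
Paper Boats    | Hill  


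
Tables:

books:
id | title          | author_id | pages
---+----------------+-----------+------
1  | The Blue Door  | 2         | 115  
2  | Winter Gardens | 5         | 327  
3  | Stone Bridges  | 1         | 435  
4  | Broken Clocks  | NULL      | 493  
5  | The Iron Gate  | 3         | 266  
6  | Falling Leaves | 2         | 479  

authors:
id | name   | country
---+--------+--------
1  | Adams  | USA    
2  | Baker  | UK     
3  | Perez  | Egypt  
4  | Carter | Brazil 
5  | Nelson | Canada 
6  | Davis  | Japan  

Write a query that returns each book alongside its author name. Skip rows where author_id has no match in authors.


INNER JOIN keeps only books rows whose author_id matches an id in authors. Walk through each book:
  - book 1 (The Blue Door): author_id=2 -> matches Baker
  - book 2 (Winter Gardens): author_id=5 -> matches Nelson
  - book 3 (Stone Bridges): author_id=1 -> matches Adams
  - book 4 (Broken Clocks): author_id=NULL, no match -> dropped
  - book 5 (The Iron Gate): author_id=3 -> matches Perez
  - book 6 (Falling Leaves): author_id=2 -> matches Baker
So 1 of 6 rows is dropped.

SQL:
SELECT a.title, b.name AS author
FROM books a
INNER JOIN authors b ON a.author_id = b.id

Result:
title          | author
---------------+-------
The Blue Door  | Baker 
Winter Gardens | Nelson
Stone Bridges  | Adams 
The Iron Gate  | Perez 
Falling Leaves | Baker 


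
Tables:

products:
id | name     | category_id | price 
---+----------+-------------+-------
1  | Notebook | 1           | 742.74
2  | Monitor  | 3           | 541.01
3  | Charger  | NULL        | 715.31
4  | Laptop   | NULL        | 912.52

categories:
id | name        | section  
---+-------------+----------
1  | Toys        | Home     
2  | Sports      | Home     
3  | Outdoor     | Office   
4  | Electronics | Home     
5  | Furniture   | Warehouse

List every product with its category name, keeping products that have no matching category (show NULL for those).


LEFT JOIN keeps every row from products (the left table); where category_id has no match in categories, the category columns become NULL. Walk through each product:
  - product 1 (Notebook): category_id=1 -> matches Toys
  - product 2 (Monitor): category_id=3 -> matches Outdoor
  - product 3 (Charger): category_id=NULL, no match -> kept with NULL
  - product 4 (Laptop): category_id=NULL, no match -> kept with NULL
All 4 rows appear; 2 have NULL category.

SQL:
SELECT a.name, b.name AS category
FROM products a
LEFT JOIN categories b ON a.category_id = b.id

Result:
name     | category
---------+---------
Notebook | Toys    
Monitor  | Outdoor 
Charger  | NULL    
Laptop   | NULL    


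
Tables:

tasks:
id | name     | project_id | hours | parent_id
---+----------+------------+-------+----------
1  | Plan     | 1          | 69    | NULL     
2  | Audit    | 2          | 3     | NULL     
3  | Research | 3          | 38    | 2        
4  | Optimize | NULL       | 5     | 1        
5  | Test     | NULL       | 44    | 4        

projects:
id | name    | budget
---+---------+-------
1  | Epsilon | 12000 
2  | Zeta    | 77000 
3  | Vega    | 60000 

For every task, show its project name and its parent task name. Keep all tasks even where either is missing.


Two LEFT JOINs from the same base table tasks: one to projects via project_id, one to tasks itself via parent_id. Both are LEFT so every task is preserved.
Match against projects:
  - task 1 (Plan): project_id=1 -> matches Epsilon
  - task 2 (Audit): project_id=2 -> matches Zeta
  - task 3 (Research): project_id=3 -> matches Vega
  - task 4 (Optimize): project_id=NULL, no match -> kept with NULL
  - task 5 (Test): project_id=NULL, no match -> kept with NULL
Match against tasks (self):
  - task 1 (Plan): parent_id=NULL -> NULL
  - task 2 (Audit): parent_id=NULL -> NULL
  - task 3 (Research): parent_id=2 -> Audit
  - task 4 (Optimize): parent_id=1 -> Plan
  - task 5 (Test): parent_id=4 -> Optimize

SQL:
SELECT a.name, b.name AS project, c.name AS parent
FROM tasks a
LEFT JOIN projects b ON a.project_id = b.id
LEFT JOIN tasks c ON a.parent_id = c.id

Result:
name     | project | parent  
---------+---------+---------
Plan     | Epsilon | NULL    
Audit    | Zeta    | NULL    
Research | Vega    | Audit   
Optimize | NULL    | Plan    
Test     | NULL    | Optimize


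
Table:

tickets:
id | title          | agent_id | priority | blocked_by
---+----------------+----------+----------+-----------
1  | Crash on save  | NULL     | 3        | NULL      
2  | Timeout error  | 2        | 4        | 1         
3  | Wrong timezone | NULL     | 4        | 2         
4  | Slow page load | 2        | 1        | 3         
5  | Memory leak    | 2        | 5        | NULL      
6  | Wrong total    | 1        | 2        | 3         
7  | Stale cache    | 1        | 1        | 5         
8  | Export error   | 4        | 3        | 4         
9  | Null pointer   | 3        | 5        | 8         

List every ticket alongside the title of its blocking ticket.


This is a self-join: tickets is joined to a second copy of itself, matching each row's blocked_by to another row's id. Use LEFT JOIN so rows with blocked_by=NULL are kept.
  - ticket 1 (Crash on save): blocked_by=NULL -> NULL
  - ticket 2 (Timeout error): blocked_by=1 -> Crash on save
  - ticket 3 (Wrong timezone): blocked_by=2 -> Timeout error
  - ticket 4 (Slow page load): blocked_by=3 -> Wrong timezone
  - ticket 5 (Memory leak): blocked_by=NULL -> NULL
  - ticket 6 (Wrong total): blocked_by=3 -> Wrong timezone
  - ticket 7 (Stale cache): blocked_by=5 -> Memory leak
  - ticket 8 (Export error): blocked_by=4 -> Slow page load
  - ticket 9 (Null pointer): blocked_by=8 -> Export error

SQL:
SELECT a.title AS item, b.title AS blocked_by
FROM tickets a
LEFT JOIN tickets b ON a.blocked_by = b.id

Result:
item           | blocked_by    
---------------+---------------
Crash on save  | NULL          
Timeout error  | Crash on save 
Wrong timezone | Timeout error 
Slow page load | Wrong timezone
Memory leak    | NULL          
Wrong total    | Wrong timezone
Stale cache    | Memory leak   
Export error   | Slow page load
Null pointer   | Export error  


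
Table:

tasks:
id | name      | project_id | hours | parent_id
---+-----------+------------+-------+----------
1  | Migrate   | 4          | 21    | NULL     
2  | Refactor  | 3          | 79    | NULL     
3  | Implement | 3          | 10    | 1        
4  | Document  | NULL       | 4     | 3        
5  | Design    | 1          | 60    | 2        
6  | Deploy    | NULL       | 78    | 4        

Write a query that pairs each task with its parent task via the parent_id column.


This is a self-join: tasks is joined to a second copy of itself, matching each row's parent_id to another row's id. Use LEFT JOIN so rows with parent_id=NULL are kept.
  - task 1 (Migrate): parent_id=NULL -> NULL
  - task 2 (Refactor): parent_id=NULL -> NULL
  - task 3 (Implement): parent_id=1 -> Migrate
  - task 4 (Document): parent_id=3 -> Implement
  - task 5 (Design): parent_id=2 -> Refactor
  - task 6 (Deploy): parent_id=4 -> Document

SQL:
SELECT a.name AS item, b.name AS parent
FROM tasks a
LEFT JOIN tasks b ON a.parent_id = b.id

Result:
item      | parent   
----------+----------
Migrate   | NULL     
Refactor  | NULL     
Implement | Migrate  
Document  | Implement
Design    | Refactor 
Deploy    | Document 


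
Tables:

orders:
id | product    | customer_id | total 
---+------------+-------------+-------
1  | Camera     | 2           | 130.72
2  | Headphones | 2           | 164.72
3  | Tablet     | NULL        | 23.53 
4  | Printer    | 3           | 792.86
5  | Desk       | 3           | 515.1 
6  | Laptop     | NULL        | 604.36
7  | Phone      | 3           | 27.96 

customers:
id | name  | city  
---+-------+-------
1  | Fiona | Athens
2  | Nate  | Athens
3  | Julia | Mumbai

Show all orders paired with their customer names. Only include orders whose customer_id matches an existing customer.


INNER JOIN keeps only orders rows whose customer_id matches an id in customers. Walk through each order:
  - order 1 (Camera): customer_id=2 -> matches Nate
  - order 2 (Headphones): customer_id=2 -> matches Nate
  - order 3 (Tablet): customer_id=NULL, no match -> dropped
  - order 4 (Printer): customer_id=3 -> matches Julia
  - order 5 (Desk): customer_id=3 -> matches Julia
  - order 6 (Laptop): customer_id=NULL, no match -> dropped
  - order 7 (Phone): customer_id=3 -> matches Julia
So 2 of 7 rows are dropped.

SQL:
SELECT a.product, b.name AS customer
FROM orders a
INNER JOIN customers b ON a.customer_id = b.id

Result:
product    | customer
-----------+---------
Camera     | Nate    
Headphones | Nate    
Printer    | Julia   
Desk       | Julia   
Phone      | Julia   


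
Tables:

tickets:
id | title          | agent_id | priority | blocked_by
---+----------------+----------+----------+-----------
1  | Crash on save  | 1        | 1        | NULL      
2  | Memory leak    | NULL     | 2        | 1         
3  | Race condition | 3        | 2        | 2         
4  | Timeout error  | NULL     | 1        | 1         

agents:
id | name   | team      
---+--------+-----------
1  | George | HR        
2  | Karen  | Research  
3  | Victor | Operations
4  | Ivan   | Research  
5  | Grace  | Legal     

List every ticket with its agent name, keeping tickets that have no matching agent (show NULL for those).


LEFT JOIN keeps every row from tickets (the left table); where agent_id has no match in agents, the agent columns become NULL. Walk through each ticket:
  - ticket 1 (Crash on save): agent_id=1 -> matches George
  - ticket 2 (Memory leak): agent_id=NULL, no match -> kept with NULL
  - ticket 3 (Race condition): agent_id=3 -> matches Victor
  - ticket 4 (Timeout error): agent_id=NULL, no match -> kept with NULL
All 4 rows appear; 2 have NULL agent.

SQL:
SELECT a.title, b.name AS agent
FROM tickets a
LEFT JOIN agents b ON a.agent_id = b.id

Result:
title          | agent 
---------------+-------
Crash on save  | George
Memory leak    | NULL  
Race condition | Victor
Timeout error  | NULL  


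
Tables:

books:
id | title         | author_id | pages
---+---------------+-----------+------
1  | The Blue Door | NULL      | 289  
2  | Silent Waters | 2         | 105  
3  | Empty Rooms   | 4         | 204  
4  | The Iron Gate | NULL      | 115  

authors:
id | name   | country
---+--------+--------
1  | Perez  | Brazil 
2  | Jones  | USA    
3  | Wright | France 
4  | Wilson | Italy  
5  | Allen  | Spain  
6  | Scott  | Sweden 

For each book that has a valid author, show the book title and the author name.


INNER JOIN keeps only books rows whose author_id matches an id in authors. Walk through each book:
  - book 1 (The Blue Door): author_id=NULL, no match -> dropped
  - book 2 (Silent Waters): author_id=2 -> matches Jones
  - book 3 (Empty Rooms): author_id=4 -> matches Wilson
  - book 4 (The Iron Gate): author_id=NULL, no match -> dropped
So 2 of 4 rows are dropped.

SQL:
SELECT a.title, b.name AS author
FROM books a
INNER JOIN authors b ON a.author_id = b.id

Result:
title         | author
--------------+-------
Silent Waters | Jones 
Empty Rooms   | Wilson


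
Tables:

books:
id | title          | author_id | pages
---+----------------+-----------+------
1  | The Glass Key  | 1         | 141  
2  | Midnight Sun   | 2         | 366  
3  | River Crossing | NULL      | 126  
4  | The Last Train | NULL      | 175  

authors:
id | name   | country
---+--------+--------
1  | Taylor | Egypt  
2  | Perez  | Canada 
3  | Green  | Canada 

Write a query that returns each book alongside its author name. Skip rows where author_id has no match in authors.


INNER JOIN keeps only books rows whose author_id matches an id in authors. Walk through each book:
  - book 1 (The Glass Key): author_id=1 -> matches Taylor
  - book 2 (Midnight Sun): author_id=2 -> matches Perez
  - book 3 (River Crossing): author_id=NULL, no match -> dropped
  - book 4 (The Last Train): author_id=NULL, no match -> dropped
So 2 of 4 rows are dropped.

SQL:
SELECT a.title, b.name AS author
FROM books a
INNER JOIN authors b ON a.author_id = b.id

Result:
title         | author
--------------+-------
The Glass Key | Taylor
Midnight Sun  | Perez 


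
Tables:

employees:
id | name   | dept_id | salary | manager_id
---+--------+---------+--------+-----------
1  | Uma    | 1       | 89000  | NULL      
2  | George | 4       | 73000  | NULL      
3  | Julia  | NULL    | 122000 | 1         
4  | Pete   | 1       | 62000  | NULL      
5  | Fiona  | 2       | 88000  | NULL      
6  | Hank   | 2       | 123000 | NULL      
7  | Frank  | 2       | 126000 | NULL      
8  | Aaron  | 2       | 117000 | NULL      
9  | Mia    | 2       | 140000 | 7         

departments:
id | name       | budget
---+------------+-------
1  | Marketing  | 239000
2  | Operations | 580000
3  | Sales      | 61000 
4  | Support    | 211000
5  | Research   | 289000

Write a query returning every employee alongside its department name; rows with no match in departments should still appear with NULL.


LEFT JOIN keeps every row from employees (the left table); where dept_id has no match in departments, the department columns become NULL. Walk through each employee:
  - employee 1 (Uma): dept_id=1 -> matches Marketing
  - employee 2 (George): dept_id=4 -> matches Support
  - employee 3 (Julia): dept_id=NULL, no match -> kept with NULL
  - employee 4 (Pete): dept_id=1 -> matches Marketing
  - employee 5 (Fiona): dept_id=2 -> matches Operations
  - employee 6 (Hank): dept_id=2 -> matches Operations
  - employee 7 (Frank): dept_id=2 -> matches Operations
  - employee 8 (Aaron): dept_id=2 -> matches Operations
  - employee 9 (Mia): dept_id=2 -> matches Operations
All 9 rows appear; 1 has NULL department.

SQL:
SELECT a.name, b.name AS department
FROM employees a
LEFT JOIN departments b ON a.dept_id = b.id

Result:
name   | department
-------+-----------
Uma    | Marketing 
George | Support   
Julia  | NULL      
Pete   | Marketing 
Fiona  | Operations
Hank   | Operations
Frank  | Operations
Aaron  | Operations
Mia    | Operations


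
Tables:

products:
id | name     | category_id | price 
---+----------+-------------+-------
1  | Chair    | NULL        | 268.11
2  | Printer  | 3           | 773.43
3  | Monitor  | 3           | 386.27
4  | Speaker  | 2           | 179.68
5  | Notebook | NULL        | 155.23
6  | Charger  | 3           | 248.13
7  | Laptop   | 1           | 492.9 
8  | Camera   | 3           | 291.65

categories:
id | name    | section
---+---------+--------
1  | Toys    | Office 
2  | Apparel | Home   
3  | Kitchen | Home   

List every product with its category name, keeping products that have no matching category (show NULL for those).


LEFT JOIN keeps every row from products (the left table); where category_id has no match in categories, the category columns become NULL. Walk through each product:
  - product 1 (Chair): category_id=NULL, no match -> kept with NULL
  - product 2 (Printer): category_id=3 -> matches Kitchen
  - product 3 (Monitor): category_id=3 -> matches Kitchen
  - product 4 (Speaker): category_id=2 -> matches Apparel
  - product 5 (Notebook): category_id=NULL, no match -> kept with NULL
  - product 6 (Charger): category_id=3 -> matches Kitchen
  - product 7 (Laptop): category_id=1 -> matches Toys
  - product 8 (Camera): category_id=3 -> matches Kitchen
All 8 rows appear; 2 have NULL category.

SQL:
SELECT a.name, b.name AS category
FROM products a
LEFT JOIN categories b ON a.category_id = b.id

Result:
name     | category
---------+---------
Chair    | NULL    
Printer  | Kitchen 
Monitor  | Kitchen 
Speaker  | Apparel 
Notebook | NULL    
Charger  | Kitchen 
Laptop   | Toys    
Camera   | Kitchen 


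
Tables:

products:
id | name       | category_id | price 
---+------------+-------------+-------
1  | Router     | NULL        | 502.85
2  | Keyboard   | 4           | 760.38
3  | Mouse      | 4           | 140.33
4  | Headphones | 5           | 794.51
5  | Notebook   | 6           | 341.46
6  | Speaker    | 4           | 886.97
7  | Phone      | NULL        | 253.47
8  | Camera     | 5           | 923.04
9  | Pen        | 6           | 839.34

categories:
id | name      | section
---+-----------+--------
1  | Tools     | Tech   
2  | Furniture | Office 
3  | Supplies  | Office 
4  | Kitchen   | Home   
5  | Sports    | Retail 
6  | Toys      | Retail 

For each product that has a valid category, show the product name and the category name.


INNER JOIN keeps only products rows whose category_id matches an id in categories. Walk through each product:
  - product 1 (Router): category_id=NULL, no match -> dropped
  - product 2 (Keyboard): category_id=4 -> matches Kitchen
  - product 3 (Mouse): category_id=4 -> matches Kitchen
  - product 4 (Headphones): category_id=5 -> matches Sports
  - product 5 (Notebook): category_id=6 -> matches Toys
  - product 6 (Speaker): category_id=4 -> matches Kitchen
  - product 7 (Phone): category_id=NULL, no match -> dropped
  - product 8 (Camera): category_id=5 -> matches Sports
  - product 9 (Pen): category_id=6 -> matches Toys
So 2 of 9 rows are dropped.

SQL:
SELECT a.name, b.name AS category
FROM products a
INNER JOIN categories b ON a.category_id = b.id

Result:
name       | category
-----------+---------
Keyboard   | Kitchen 
Mouse      | Kitchen 
Headphones | Sports  
Notebook   | Toys    
Speaker    | Kitchen 
Camera     | Sports  
Pen        | Toys    


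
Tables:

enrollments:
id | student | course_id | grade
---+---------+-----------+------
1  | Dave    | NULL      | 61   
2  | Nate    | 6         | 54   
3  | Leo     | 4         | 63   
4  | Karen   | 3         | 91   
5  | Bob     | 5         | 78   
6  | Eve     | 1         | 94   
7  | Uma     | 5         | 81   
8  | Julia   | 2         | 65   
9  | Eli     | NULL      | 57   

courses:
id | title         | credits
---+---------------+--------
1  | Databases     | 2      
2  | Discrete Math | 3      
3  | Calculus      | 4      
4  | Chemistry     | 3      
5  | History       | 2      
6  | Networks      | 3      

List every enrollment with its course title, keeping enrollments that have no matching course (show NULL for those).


LEFT JOIN keeps every row from enrollments (the left table); where course_id has no match in courses, the course columns become NULL. Walk through each enrollment:
  - enrollment 1 (Dave): course_id=NULL, no match -> kept with NULL
  - enrollment 2 (Nate): course_id=6 -> matches Networks
  - enrollment 3 (Leo): course_id=4 -> matches Chemistry
  - enrollment 4 (Karen): course_id=3 -> matches Calculus
  - enrollment 5 (Bob): course_id=5 -> matches History
  - enrollment 6 (Eve): course_id=1 -> matches Databases
  - enrollment 7 (Uma): course_id=5 -> matches History
  - enrollment 8 (Julia): course_id=2 -> matches Discrete Math
  - enrollment 9 (Eli): course_id=NULL, no match -> kept with NULL
All 9 rows appear; 2 have NULL course.

SQL:
SELECT a.student, b.title AS course
FROM enrollments a
LEFT JOIN courses b ON a.course_id = b.id

Result:
student | course       
--------+--------------
Dave    | NULL         
Nate    | Networks     
Leo     | Chemistry    
Karen   | Calculus     
Bob     | History      
Eve     | Databases    
Uma     | History      
Julia   | Discrete Math
Eli     | NULL         


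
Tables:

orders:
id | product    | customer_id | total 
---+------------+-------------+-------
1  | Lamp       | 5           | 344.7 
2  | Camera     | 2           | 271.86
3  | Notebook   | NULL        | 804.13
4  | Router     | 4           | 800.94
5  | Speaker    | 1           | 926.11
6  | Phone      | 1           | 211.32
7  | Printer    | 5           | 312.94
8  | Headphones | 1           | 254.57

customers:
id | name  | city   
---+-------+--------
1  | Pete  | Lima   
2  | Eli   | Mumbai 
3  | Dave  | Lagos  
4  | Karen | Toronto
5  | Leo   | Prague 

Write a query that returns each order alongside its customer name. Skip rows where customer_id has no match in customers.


INNER JOIN keeps only orders rows whose customer_id matches an id in customers. Walk through each order:
  - order 1 (Lamp): customer_id=5 -> matches Leo
  - order 2 (Camera): customer_id=2 -> matches Eli
  - order 3 (Notebook): customer_id=NULL, no match -> dropped
  - order 4 (Router): customer_id=4 -> matches Karen
  - order 5 (Speaker): customer_id=1 -> matches Pete
  - order 6 (Phone): customer_id=1 -> matches Pete
  - order 7 (Printer): customer_id=5 -> matches Leo
  - order 8 (Headphones): customer_id=1 -> matches Pete
So 1 of 8 rows is dropped.

SQL:
SELECT a.product, b.name AS customer
FROM orders a
INNER JOIN customers b ON a.customer_id = b.id

Result:
product    | customer
-----------+---------
Lamp       | Leo     
Camera     | Eli     
Router     | Karen   
Speaker    | Pete    
Phone      | Pete    
Printer    | Leo     
Headphones | Pete    


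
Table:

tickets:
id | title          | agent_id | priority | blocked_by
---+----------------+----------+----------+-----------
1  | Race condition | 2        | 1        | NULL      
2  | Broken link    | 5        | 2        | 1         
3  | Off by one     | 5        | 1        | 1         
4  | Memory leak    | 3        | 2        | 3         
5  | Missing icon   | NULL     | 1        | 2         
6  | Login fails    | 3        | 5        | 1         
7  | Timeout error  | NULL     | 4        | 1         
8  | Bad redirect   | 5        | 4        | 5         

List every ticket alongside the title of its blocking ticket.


This is a self-join: tickets is joined to a second copy of itself, matching each row's blocked_by to another row's id. Use LEFT JOIN so rows with blocked_by=NULL are kept.
  - ticket 1 (Race condition): blocked_by=NULL -> NULL
  - ticket 2 (Broken link): blocked_by=1 -> Race condition
  - ticket 3 (Off by one): blocked_by=1 -> Race condition
  - ticket 4 (Memory leak): blocked_by=3 -> Off by one
  - ticket 5 (Missing icon): blocked_by=2 -> Broken link
  - ticket 6 (Login fails): blocked_by=1 -> Race condition
  - ticket 7 (Timeout error): blocked_by=1 -> Race condition
  - ticket 8 (Bad redirect): blocked_by=5 -> Missing icon

SQL:
SELECT a.title AS item, b.title AS blocked_by
FROM tickets a
LEFT JOIN tickets b ON a.blocked_by = b.id

Result:
item           | blocked_by    
---------------+---------------
Race condition | NULL          
Broken link    | Race condition
Off by one     | Race condition
Memory leak    | Off by one    
Missing icon   | Broken link   
Login fails    | Race condition
Timeout error  | Race condition
Bad redirect   | Missing icon  


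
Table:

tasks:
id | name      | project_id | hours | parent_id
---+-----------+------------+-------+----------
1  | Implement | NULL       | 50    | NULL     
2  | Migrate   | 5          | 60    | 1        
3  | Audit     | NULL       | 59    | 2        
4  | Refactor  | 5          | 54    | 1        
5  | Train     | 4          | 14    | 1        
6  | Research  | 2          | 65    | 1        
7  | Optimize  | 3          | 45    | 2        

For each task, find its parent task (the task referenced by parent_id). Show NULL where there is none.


This is a self-join: tasks is joined to a second copy of itself, matching each row's parent_id to another row's id. Use LEFT JOIN so rows with parent_id=NULL are kept.
  - task 1 (Implement): parent_id=NULL -> NULL
  - task 2 (Migrate): parent_id=1 -> Implement
  - task 3 (Audit): parent_id=2 -> Migrate
  - task 4 (Refactor): parent_id=1 -> Implement
  - task 5 (Train): parent_id=1 -> Implement
  - task 6 (Research): parent_id=1 -> Implement
  - task 7 (Optimize): parent_id=2 -> Migrate

SQL:
SELECT a.name AS item, b.name AS parent
FROM tasks a
LEFT JOIN tasks b ON a.parent_id = b.id

Result:
item      | parent   
----------+----------
Implement | NULL     
Migrate   | Implement
Audit     | Migrate  
Refactor  | Implement
Train     | Implement
Research  | Implement
Optimize  | Migrate  


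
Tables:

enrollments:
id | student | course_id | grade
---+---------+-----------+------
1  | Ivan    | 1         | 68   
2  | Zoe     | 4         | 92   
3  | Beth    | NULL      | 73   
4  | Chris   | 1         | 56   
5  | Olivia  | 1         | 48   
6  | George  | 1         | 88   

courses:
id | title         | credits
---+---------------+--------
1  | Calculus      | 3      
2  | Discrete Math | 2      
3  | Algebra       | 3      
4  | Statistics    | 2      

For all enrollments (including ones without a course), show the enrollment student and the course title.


LEFT JOIN keeps every row from enrollments (the left table); where course_id has no match in courses, the course columns become NULL. Walk through each enrollment:
  - enrollment 1 (Ivan): course_id=1 -> matches Calculus
  - enrollment 2 (Zoe): course_id=4 -> matches Statistics
  - enrollment 3 (Beth): course_id=NULL, no match -> kept with NULL
  - enrollment 4 (Chris): course_id=1 -> matches Calculus
  - enrollment 5 (Olivia): course_id=1 -> matches Calculus
  - enrollment 6 (George): course_id=1 -> matches Calculus
All 6 rows appear; 1 has NULL course.

SQL:
SELECT a.student, b.title AS course
FROM enrollments a
LEFT JOIN courses b ON a.course_id = b.id

Result:
student | course    
--------+-----------
Ivan    | Calculus  
Zoe     | Statistics
Beth    | NULL      
Chris   | Calculus  
Olivia  | Calculus  
George  | Calculus  


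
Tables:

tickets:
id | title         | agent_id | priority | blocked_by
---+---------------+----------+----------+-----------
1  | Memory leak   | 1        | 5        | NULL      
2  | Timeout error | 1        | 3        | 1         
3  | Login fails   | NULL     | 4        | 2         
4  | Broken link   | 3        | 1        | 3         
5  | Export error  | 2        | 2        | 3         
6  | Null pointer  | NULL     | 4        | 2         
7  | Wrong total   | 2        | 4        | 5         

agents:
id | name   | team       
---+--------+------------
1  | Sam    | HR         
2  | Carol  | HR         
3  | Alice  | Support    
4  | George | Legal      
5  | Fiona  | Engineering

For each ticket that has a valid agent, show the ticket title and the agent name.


INNER JOIN keeps only tickets rows whose agent_id matches an id in agents. Walk through each ticket:
  - ticket 1 (Memory leak): agent_id=1 -> matches Sam
  - ticket 2 (Timeout error): agent_id=1 -> matches Sam
  - ticket 3 (Login fails): agent_id=NULL, no match -> dropped
  - ticket 4 (Broken link): agent_id=3 -> matches Alice
  - ticket 5 (Export error): agent_id=2 -> matches Carol
  - ticket 6 (Null pointer): agent_id=NULL, no match -> dropped
  - ticket 7 (Wrong total): agent_id=2 -> matches Carol
So 2 of 7 rows are dropped.

SQL:
SELECT a.title, b.name AS agent
FROM tickets a
INNER JOIN agents b ON a.agent_id = b.id

Result:
title         | agent
--------------+------
Memory leak   | Sam  
Timeout error | Sam  
Broken link   | Alice
Export error  | Carol
Wrong total   | Carol
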